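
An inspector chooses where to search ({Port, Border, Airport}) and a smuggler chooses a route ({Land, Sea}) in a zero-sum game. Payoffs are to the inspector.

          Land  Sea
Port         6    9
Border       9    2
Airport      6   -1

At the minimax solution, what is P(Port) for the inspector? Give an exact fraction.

Row minima: Port → 6, Border → 2, Airport → -1; maximin = 6.
Column maxima: Land → 9, Sea → 9; minimax = 9.
6 ≠ 9, so there is no saddle point; optimal play is mixed.
Airport is strictly dominated by Border, so the inspector never plays it.
On the remaining 2×2 (Port, Border vs Land, Sea):
Let the inspector play Port with probability p. Expected payoff against Land: 6p + 9(1−p) = −3p + 9; against Sea: 9p + 2(1−p) = 7p + 2.
Setting these equal: −3p + 9 = 7p + 2 ⇒ −10p = -7 ⇒ p = 7/10, and the value is (-3)·(7/10) + 9 = 69/10.
For the smuggler: with q = P(Land), equating Port's and Border's payoffs gives −3q + 9 = 7q + 2 ⇒ q = 7/10.

7/10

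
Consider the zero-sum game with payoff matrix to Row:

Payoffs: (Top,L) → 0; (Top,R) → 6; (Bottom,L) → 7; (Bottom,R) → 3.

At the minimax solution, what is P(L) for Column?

Row minima: Top → 0, Bottom → 3; maximin = 3.
Column maxima: L → 7, R → 6; minimax = 6.
3 ≠ 6, so there is no saddle point; optimal play is mixed.
Let Row play Top with probability p. Expected payoff against L: 0p + 7(1−p) = −7p + 7; against R: 6p + 3(1−p) = 3p + 3.
Setting these equal: −7p + 7 = 3p + 3 ⇒ −10p = -4 ⇒ p = 2/5, and the value is (-7)·(2/5) + 7 = 21/5.
For Column: with q = P(L), equating Top's and Bottom's payoffs gives −6q + 6 = 4q + 3 ⇒ q = 3/10.

3/10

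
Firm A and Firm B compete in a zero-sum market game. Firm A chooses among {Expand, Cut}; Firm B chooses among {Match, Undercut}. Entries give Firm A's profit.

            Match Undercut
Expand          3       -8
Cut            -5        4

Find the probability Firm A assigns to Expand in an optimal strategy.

Row minima: Expand → -8, Cut → -5; maximin = -5.
Column maxima: Match → 3, Undercut → 4; minimax = 3.
-5 ≠ 3, so there is no saddle point; optimal play is mixed.
Let Firm A play Expand with probability p. Expected payoff against Match: 3p + (-5)(1−p) = 8p − 5; against Undercut: (-8)p + 4(1−p) = −12p + 4.
Setting these equal: 8p − 5 = −12p + 4 ⇒ 20p = 9 ⇒ p = 9/20, and the value is (8)·(9/20) − 5 = -7/5.
For Firm B: with q = P(Match), equating Expand's and Cut's payoffs gives 11q − 8 = −9q + 4 ⇒ q = 3/5.

9/20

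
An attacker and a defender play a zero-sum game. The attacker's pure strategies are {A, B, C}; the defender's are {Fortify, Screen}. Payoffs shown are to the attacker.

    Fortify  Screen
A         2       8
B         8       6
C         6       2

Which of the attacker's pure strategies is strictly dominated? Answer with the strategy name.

B gives a strictly higher payoff than C against every column: 8 > 6, 6 > 2.
So C is strictly dominated and the attacker never plays it.

C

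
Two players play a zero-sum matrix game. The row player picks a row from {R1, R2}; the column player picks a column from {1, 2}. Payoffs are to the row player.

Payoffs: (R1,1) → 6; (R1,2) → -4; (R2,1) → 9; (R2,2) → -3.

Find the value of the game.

-3

Row minima: R1 → -4, R2 → -3; maximin = -3.
Column maxima: 1 → 9, 2 → -3; minimax = -3.
Since maximin = minimax = -3, there is a saddle point and the value is -3.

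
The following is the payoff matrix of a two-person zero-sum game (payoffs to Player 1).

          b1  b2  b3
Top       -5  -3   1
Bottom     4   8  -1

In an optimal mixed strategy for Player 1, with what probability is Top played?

Row minima: Top → -5, Bottom → -1; maximin = -1.
Column maxima: b1 → 4, b2 → 8, b3 → 1; minimax = 1.
-1 ≠ 1, so there is no saddle point; optimal play is mixed.
b2 is strictly dominated by b1 (it gives Player 1 strictly more in every row), so Player 2 never plays it.
On the remaining 2×2 (Top, Bottom vs b1, b3):
Let Player 1 play Top with probability p. Expected payoff against b1: (-5)p + 4(1−p) = −9p + 4; against b3: 1p + (-1)(1−p) = 2p − 1.
Setting these equal: −9p + 4 = 2p − 1 ⇒ −11p = -5 ⇒ p = 5/11, and the value is (-9)·(5/11) + 4 = -1/11.
For Player 2: with q = P(b1), equating Top's and Bottom's payoffs gives −6q + 1 = 5q − 1 ⇒ q = 2/11.

5/11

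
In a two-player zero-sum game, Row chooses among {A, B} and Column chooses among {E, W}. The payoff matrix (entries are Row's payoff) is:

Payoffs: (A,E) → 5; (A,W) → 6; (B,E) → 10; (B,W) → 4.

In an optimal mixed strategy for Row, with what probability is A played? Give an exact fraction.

Row minima: A → 5, B → 4; maximin = 5.
Column maxima: E → 10, W → 6; minimax = 6.
5 ≠ 6, so there is no saddle point; optimal play is mixed.
Let Row play A with probability p. Expected payoff against E: 5p + 10(1−p) = −5p + 10; against W: 6p + 4(1−p) = 2p + 4.
Setting these equal: −5p + 10 = 2p + 4 ⇒ −7p = -6 ⇒ p = 6/7, and the value is (-5)·(6/7) + 10 = 40/7.
For Column: with q = P(E), equating A's and B's payoffs gives −q + 6 = 6q + 4 ⇒ q = 2/7.

6/7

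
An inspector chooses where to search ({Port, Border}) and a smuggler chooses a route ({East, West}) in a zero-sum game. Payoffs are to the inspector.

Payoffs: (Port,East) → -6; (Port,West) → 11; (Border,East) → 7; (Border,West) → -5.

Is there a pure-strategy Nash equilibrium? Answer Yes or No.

No

Row minima: Port → -6, Border → -5; maximin = -5.
Column maxima: East → 7, West → 11; minimax = 7.
-5 ≠ 7, so no pure-strategy equilibrium exists.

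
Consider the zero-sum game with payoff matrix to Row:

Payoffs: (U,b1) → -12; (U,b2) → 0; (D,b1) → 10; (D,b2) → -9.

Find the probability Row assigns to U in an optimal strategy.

19/31

Row minima: U → -12, D → -9; maximin = -9.
Column maxima: b1 → 10, b2 → 0; minimax = 0.
-9 ≠ 0, so there is no saddle point; optimal play is mixed.
Let Row play U with probability p. Expected payoff against b1: (-12)p + 10(1−p) = −22p + 10; against b2: 0p + (-9)(1−p) = 9p − 9.
Setting these equal: −22p + 10 = 9p − 9 ⇒ −31p = -19 ⇒ p = 19/31, and the value is (-22)·(19/31) + 10 = -108/31.
For Column: with q = P(b1), equating U's and D's payoffs gives −12q = 19q − 9 ⇒ q = 9/31.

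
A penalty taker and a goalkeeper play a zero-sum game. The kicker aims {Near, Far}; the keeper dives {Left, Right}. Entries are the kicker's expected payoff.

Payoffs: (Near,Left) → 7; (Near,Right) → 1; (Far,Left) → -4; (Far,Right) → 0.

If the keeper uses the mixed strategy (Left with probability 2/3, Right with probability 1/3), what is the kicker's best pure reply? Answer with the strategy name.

Expected payoff of Near: (2/3)·7 + (1/3)·1 = 5.
Expected payoff of Far: (2/3)·(-4) + (1/3)·0 = -8/3.
The largest is 5, so the kicker's best response is Near.

Near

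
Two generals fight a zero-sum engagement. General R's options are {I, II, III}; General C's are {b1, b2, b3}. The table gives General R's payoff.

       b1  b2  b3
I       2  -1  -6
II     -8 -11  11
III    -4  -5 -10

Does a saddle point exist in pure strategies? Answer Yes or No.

Row minima: I → -6, II → -11, III → -10; maximin = -6.
Column maxima: b1 → 2, b2 → -1, b3 → 11; minimax = -1.
-6 ≠ -1, so no pure-strategy equilibrium exists.

No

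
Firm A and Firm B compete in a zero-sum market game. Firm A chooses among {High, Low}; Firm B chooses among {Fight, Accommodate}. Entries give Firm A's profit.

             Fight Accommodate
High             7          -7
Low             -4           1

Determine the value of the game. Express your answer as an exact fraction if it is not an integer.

-21/19

Row minima: High → -7, Low → -4; maximin = -4.
Column maxima: Fight → 7, Accommodate → 1; minimax = 1.
-4 ≠ 1, so there is no saddle point; optimal play is mixed.
Let Firm A play High with probability p. Expected payoff against Fight: 7p + (-4)(1−p) = 11p − 4; against Accommodate: (-7)p + 1(1−p) = −8p + 1.
Setting these equal: 11p − 4 = −8p + 1 ⇒ 19p = 5 ⇒ p = 5/19, and the value is (11)·(5/19) − 4 = -21/19.
For Firm B: with q = P(Fight), equating High's and Low's payoffs gives 14q − 7 = −5q + 1 ⇒ q = 8/19.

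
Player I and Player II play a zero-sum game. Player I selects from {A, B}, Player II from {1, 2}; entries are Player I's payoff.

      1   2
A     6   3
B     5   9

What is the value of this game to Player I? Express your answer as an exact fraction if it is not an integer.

Row minima: A → 3, B → 5; maximin = 5.
Column maxima: 1 → 6, 2 → 9; minimax = 6.
5 ≠ 6, so there is no saddle point; optimal play is mixed.
Let Player I play A with probability p. Expected payoff against 1: 6p + 5(1−p) = p + 5; against 2: 3p + 9(1−p) = −6p + 9.
Setting these equal: p + 5 = −6p + 9 ⇒ 7p = 4 ⇒ p = 4/7, and the value is (1)·(4/7) + 5 = 39/7.
For Player II: with q = P(1), equating A's and B's payoffs gives 3q + 3 = −4q + 9 ⇒ q = 6/7.

39/7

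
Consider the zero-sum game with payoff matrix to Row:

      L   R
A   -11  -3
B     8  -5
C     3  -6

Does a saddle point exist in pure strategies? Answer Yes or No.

No

Row minima: A → -11, B → -5, C → -6; maximin = -5.
Column maxima: L → 8, R → -3; minimax = -3.
-5 ≠ -3, so no pure-strategy equilibrium exists.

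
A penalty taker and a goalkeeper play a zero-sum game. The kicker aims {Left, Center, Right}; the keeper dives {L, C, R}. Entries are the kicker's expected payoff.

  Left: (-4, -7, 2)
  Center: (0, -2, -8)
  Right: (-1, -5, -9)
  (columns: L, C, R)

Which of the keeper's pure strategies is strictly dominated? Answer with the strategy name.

C holds the kicker's payoff strictly below L in every row: -7 < -4, -2 < 0, -5 < -1.
So L is strictly dominated for the keeper.

L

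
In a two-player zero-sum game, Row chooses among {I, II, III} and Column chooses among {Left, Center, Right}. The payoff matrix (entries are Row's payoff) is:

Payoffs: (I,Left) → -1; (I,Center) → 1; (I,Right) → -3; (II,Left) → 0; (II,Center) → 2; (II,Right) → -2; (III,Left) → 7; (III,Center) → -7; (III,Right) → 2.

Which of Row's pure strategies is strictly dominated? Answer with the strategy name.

I

II gives a strictly higher payoff than I against every column: 0 > -1, 2 > 1, -2 > -3.
So I is strictly dominated and Row never plays it.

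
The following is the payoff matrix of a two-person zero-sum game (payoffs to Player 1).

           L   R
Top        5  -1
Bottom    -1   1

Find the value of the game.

1/2

Row minima: Top → -1, Bottom → -1; maximin = -1.
Column maxima: L → 5, R → 1; minimax = 1.
-1 ≠ 1, so there is no saddle point; optimal play is mixed.
Let Player 1 play Top with probability p. Expected payoff against L: 5p + (-1)(1−p) = 6p − 1; against R: (-1)p + 1(1−p) = −2p + 1.
Setting these equal: 6p − 1 = −2p + 1 ⇒ 8p = 2 ⇒ p = 1/4, and the value is (6)·(1/4) − 1 = 1/2.
For Player 2: with q = P(L), equating Top's and Bottom's payoffs gives 6q − 1 = −2q + 1 ⇒ q = 1/4.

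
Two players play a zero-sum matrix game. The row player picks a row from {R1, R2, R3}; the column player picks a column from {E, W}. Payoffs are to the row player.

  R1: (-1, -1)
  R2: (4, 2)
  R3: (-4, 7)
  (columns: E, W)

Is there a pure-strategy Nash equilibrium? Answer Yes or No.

No

Row minima: R1 → -1, R2 → 2, R3 → -4; maximin = 2.
Column maxima: E → 4, W → 7; minimax = 4.
2 ≠ 4, so no pure-strategy equilibrium exists.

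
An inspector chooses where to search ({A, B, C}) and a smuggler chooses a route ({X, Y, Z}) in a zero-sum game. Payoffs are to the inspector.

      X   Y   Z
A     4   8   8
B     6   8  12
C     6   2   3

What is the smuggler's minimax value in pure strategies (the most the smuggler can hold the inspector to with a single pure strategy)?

6

Column maxima: X → 6, Y → 8, Z → 12.
The smallest of these is 6.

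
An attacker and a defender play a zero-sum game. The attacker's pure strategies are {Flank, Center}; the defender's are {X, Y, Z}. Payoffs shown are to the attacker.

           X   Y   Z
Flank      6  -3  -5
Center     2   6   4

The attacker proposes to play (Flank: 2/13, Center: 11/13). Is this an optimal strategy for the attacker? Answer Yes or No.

Yes

Against X this mix gives (2/13)·6 + (11/13)·2 = 34/13.
Against Y this mix gives (2/13)·(-3) + (11/13)·6 = 60/13.
Against Z this mix gives (2/13)·(-5) + (11/13)·4 = 34/13.
All of the defender's active replies (X, Z) yield 34/13, and no column does worse for the attacker. The mix makes the defender indifferent and guarantees 34/13, so it is optimal.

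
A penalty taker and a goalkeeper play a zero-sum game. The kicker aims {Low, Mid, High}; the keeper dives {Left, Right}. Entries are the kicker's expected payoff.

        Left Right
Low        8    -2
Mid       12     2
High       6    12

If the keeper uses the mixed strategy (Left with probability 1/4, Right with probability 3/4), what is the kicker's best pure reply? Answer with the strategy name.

High

Expected payoff of Low: (1/4)·8 + (3/4)·(-2) = 1/2.
Expected payoff of Mid: (1/4)·12 + (3/4)·2 = 9/2.
Expected payoff of High: (1/4)·6 + (3/4)·12 = 21/2.
The largest is 21/2, so the kicker's best response is High.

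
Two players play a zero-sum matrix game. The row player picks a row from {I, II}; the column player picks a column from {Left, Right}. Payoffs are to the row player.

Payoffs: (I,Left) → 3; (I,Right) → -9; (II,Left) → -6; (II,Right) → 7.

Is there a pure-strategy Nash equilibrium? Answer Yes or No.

No

Row minima: I → -9, II → -6; maximin = -6.
Column maxima: Left → 3, Right → 7; minimax = 3.
-6 ≠ 3, so no pure-strategy equilibrium exists.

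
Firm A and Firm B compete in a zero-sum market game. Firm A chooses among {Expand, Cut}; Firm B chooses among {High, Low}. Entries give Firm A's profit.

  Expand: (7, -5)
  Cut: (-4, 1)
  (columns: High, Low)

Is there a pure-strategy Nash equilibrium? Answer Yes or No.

No

Row minima: Expand → -5, Cut → -4; maximin = -4.
Column maxima: High → 7, Low → 1; minimax = 1.
-4 ≠ 1, so no pure-strategy equilibrium exists.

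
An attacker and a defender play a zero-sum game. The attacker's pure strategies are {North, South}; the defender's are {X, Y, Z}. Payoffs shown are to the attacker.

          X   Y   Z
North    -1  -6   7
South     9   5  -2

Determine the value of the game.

23/20

Row minima: North → -6, South → -2; maximin = -2.
Column maxima: X → 9, Y → 5, Z → 7; minimax = 5.
-2 ≠ 5, so there is no saddle point; optimal play is mixed.
X is strictly dominated by Y (it gives the attacker strictly more in every row), so the defender never plays it.
On the remaining 2×2 (North, South vs Y, Z):
Let the attacker play North with probability p. Expected payoff against Y: (-6)p + 5(1−p) = −11p + 5; against Z: 7p + (-2)(1−p) = 9p − 2.
Setting these equal: −11p + 5 = 9p − 2 ⇒ −20p = -7 ⇒ p = 7/20, and the value is (-11)·(7/20) + 5 = 23/20.
For the defender: with q = P(Y), equating North's and South's payoffs gives −13q + 7 = 7q − 2 ⇒ q = 9/20.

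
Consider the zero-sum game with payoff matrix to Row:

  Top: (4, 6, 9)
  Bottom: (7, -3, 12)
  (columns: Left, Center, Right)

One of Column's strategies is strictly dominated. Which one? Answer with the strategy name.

Left holds Row's payoff strictly below Right in every row: 4 < 9, 7 < 12.
So Right is strictly dominated for Column.

Right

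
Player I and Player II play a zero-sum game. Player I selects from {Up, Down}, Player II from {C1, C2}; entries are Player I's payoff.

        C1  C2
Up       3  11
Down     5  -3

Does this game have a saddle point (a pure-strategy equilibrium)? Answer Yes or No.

Row minima: Up → 3, Down → -3; maximin = 3.
Column maxima: C1 → 5, C2 → 11; minimax = 5.
3 ≠ 5, so no pure-strategy equilibrium exists.

No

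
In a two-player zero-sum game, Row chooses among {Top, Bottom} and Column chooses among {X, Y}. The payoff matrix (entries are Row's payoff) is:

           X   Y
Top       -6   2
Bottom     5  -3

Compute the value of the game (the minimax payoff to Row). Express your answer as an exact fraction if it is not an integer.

Row minima: Top → -6, Bottom → -3; maximin = -3.
Column maxima: X → 5, Y → 2; minimax = 2.
-3 ≠ 2, so there is no saddle point; optimal play is mixed.
Let Row play Top with probability p. Expected payoff against X: (-6)p + 5(1−p) = −11p + 5; against Y: 2p + (-3)(1−p) = 5p − 3.
Setting these equal: −11p + 5 = 5p − 3 ⇒ −16p = -8 ⇒ p = 1/2, and the value is (-11)·(1/2) + 5 = -1/2.
For Column: with q = P(X), equating Top's and Bottom's payoffs gives −8q + 2 = 8q − 3 ⇒ q = 5/16.

-1/2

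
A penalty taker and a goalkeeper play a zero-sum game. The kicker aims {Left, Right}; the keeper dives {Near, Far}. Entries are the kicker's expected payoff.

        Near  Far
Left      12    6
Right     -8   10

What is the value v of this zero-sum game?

7

Row minima: Left → 6, Right → -8; maximin = 6.
Column maxima: Near → 12, Far → 10; minimax = 10.
6 ≠ 10, so there is no saddle point; optimal play is mixed.
Let the kicker play Left with probability p. Expected payoff against Near: 12p + (-8)(1−p) = 20p − 8; against Far: 6p + 10(1−p) = −4p + 10.
Setting these equal: 20p − 8 = −4p + 10 ⇒ 24p = 18 ⇒ p = 3/4, and the value is (20)·(3/4) − 8 = 7.
For the keeper: with q = P(Near), equating Left's and Right's payoffs gives 6q + 6 = −18q + 10 ⇒ q = 1/6.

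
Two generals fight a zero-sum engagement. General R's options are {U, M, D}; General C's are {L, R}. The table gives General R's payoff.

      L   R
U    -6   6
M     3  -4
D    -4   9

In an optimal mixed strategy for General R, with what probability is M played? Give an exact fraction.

13/20

Row minima: U → -6, M → -4, D → -4; maximin = -4.
Column maxima: L → 3, R → 9; minimax = 3.
-4 ≠ 3, so there is no saddle point; optimal play is mixed.
U is strictly dominated by D, so General R never plays it.
On the remaining 2×2 (M, D vs L, R):
Let General R play M with probability p. Expected payoff against L: 3p + (-4)(1−p) = 7p − 4; against R: (-4)p + 9(1−p) = −13p + 9.
Setting these equal: 7p − 4 = −13p + 9 ⇒ 20p = 13 ⇒ p = 13/20, and the value is (7)·(13/20) − 4 = 11/20.
For General C: with q = P(L), equating M's and D's payoffs gives 7q − 4 = −13q + 9 ⇒ q = 13/20.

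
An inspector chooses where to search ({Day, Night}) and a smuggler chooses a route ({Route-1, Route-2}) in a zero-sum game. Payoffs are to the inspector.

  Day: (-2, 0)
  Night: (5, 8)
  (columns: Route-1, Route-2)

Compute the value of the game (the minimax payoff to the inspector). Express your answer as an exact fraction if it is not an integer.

5

Row minima: Day → -2, Night → 5; maximin = 5.
Column maxima: Route-1 → 5, Route-2 → 8; minimax = 5.
Since maximin = minimax = 5, there is a saddle point and the value is 5.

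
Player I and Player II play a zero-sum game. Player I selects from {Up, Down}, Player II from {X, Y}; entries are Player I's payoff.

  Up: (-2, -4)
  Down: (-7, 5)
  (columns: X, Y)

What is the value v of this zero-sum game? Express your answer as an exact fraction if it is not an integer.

Row minima: Up → -4, Down → -7; maximin = -4.
Column maxima: X → -2, Y → 5; minimax = -2.
-4 ≠ -2, so there is no saddle point; optimal play is mixed.
Let Player I play Up with probability p. Expected payoff against X: (-2)p + (-7)(1−p) = 5p − 7; against Y: (-4)p + 5(1−p) = −9p + 5.
Setting these equal: 5p − 7 = −9p + 5 ⇒ 14p = 12 ⇒ p = 6/7, and the value is (5)·(6/7) − 7 = -19/7.
For Player II: with q = P(X), equating Up's and Down's payoffs gives 2q − 4 = −12q + 5 ⇒ q = 9/14.

-19/7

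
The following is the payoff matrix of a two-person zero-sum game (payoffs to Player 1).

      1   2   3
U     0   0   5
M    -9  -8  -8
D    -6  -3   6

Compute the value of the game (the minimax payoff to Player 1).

Row minima: U → 0, M → -9, D → -6; maximin = 0.
Column maxima: 1 → 0, 2 → 0, 3 → 6; minimax = 0.
Since maximin = minimax = 0, there is a saddle point and the value is 0.

0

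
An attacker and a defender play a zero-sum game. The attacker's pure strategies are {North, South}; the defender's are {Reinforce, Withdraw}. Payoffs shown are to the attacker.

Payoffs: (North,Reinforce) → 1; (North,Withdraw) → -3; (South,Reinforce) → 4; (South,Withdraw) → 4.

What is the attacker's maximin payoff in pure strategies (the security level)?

4

Row minima: North → -3, South → 4.
The best of these is 4.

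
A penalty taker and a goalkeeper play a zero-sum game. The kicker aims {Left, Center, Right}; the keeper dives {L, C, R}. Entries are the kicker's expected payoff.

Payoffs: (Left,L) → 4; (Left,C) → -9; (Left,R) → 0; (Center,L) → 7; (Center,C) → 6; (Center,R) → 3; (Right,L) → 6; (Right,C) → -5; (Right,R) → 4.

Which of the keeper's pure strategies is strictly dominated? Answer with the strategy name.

C holds the kicker's payoff strictly below L in every row: -9 < 4, 6 < 7, -5 < 6.
So L is strictly dominated for the keeper.

L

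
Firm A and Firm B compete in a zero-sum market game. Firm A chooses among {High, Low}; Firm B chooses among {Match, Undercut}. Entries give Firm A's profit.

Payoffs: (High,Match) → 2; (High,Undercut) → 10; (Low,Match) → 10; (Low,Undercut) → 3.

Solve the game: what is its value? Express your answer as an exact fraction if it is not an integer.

Row minima: High → 2, Low → 3; maximin = 3.
Column maxima: Match → 10, Undercut → 10; minimax = 10.
3 ≠ 10, so there is no saddle point; optimal play is mixed.
Let Firm A play High with probability p. Expected payoff against Match: 2p + 10(1−p) = −8p + 10; against Undercut: 10p + 3(1−p) = 7p + 3.
Setting these equal: −8p + 10 = 7p + 3 ⇒ −15p = -7 ⇒ p = 7/15, and the value is (-8)·(7/15) + 10 = 94/15.
For Firm B: with q = P(Match), equating High's and Low's payoffs gives −8q + 10 = 7q + 3 ⇒ q = 7/15.

94/15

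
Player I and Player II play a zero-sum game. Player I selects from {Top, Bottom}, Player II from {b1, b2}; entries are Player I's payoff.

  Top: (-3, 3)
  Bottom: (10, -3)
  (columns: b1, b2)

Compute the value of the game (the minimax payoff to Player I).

21/19

Row minima: Top → -3, Bottom → -3; maximin = -3.
Column maxima: b1 → 10, b2 → 3; minimax = 3.
-3 ≠ 3, so there is no saddle point; optimal play is mixed.
Let Player I play Top with probability p. Expected payoff against b1: (-3)p + 10(1−p) = −13p + 10; against b2: 3p + (-3)(1−p) = 6p − 3.
Setting these equal: −13p + 10 = 6p − 3 ⇒ −19p = -13 ⇒ p = 13/19, and the value is (-13)·(13/19) + 10 = 21/19.
For Player II: with q = P(b1), equating Top's and Bottom's payoffs gives −6q + 3 = 13q − 3 ⇒ q = 6/19.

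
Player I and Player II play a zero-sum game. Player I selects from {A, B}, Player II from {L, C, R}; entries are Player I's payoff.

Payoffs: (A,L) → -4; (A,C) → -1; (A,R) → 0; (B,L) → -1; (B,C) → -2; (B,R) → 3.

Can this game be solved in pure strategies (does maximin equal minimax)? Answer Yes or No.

No

Row minima: A → -4, B → -2; maximin = -2.
Column maxima: L → -1, C → -1, R → 3; minimax = -1.
-2 ≠ -1, so no pure-strategy equilibrium exists.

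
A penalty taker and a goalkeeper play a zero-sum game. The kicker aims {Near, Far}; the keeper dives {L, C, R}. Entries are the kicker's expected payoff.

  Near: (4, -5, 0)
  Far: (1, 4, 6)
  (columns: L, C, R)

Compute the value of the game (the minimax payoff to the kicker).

7/4

Row minima: Near → -5, Far → 1; maximin = 1.
Column maxima: L → 4, C → 4, R → 6; minimax = 4.
1 ≠ 4, so there is no saddle point; optimal play is mixed.
R is strictly dominated by C (it gives the kicker strictly more in every row), so the keeper never plays it.
On the remaining 2×2 (Near, Far vs L, C):
Let the kicker play Near with probability p. Expected payoff against L: 4p + 1(1−p) = 3p + 1; against C: (-5)p + 4(1−p) = −9p + 4.
Setting these equal: 3p + 1 = −9p + 4 ⇒ 12p = 3 ⇒ p = 1/4, and the value is (3)·(1/4) + 1 = 7/4.
For the keeper: with q = P(L), equating Near's and Far's payoffs gives 9q − 5 = −3q + 4 ⇒ q = 3/4.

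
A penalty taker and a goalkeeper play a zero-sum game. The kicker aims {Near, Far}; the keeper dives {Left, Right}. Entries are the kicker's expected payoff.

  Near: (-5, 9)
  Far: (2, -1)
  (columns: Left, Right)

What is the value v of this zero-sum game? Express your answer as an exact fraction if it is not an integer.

Row minima: Near → -5, Far → -1; maximin = -1.
Column maxima: Left → 2, Right → 9; minimax = 2.
-1 ≠ 2, so there is no saddle point; optimal play is mixed.
Let the kicker play Near with probability p. Expected payoff against Left: (-5)p + 2(1−p) = −7p + 2; against Right: 9p + (-1)(1−p) = 10p − 1.
Setting these equal: −7p + 2 = 10p − 1 ⇒ −17p = -3 ⇒ p = 3/17, and the value is (-7)·(3/17) + 2 = 13/17.
For the keeper: with q = P(Left), equating Near's and Far's payoffs gives −14q + 9 = 3q − 1 ⇒ q = 10/17.

13/17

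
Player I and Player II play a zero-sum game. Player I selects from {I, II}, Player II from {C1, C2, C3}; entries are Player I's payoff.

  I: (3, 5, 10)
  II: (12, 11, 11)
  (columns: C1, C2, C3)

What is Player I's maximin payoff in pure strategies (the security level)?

Row minima: I → 3, II → 11.
The best of these is 11.

11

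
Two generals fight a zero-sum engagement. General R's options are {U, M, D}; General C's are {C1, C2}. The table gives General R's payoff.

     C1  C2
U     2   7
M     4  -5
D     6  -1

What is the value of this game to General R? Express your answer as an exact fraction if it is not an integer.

11/3

Row minima: U → 2, M → -5, D → -1; maximin = 2.
Column maxima: C1 → 6, C2 → 7; minimax = 6.
2 ≠ 6, so there is no saddle point; optimal play is mixed.
M is strictly dominated by D, so General R never plays it.
On the remaining 2×2 (U, D vs C1, C2):
Let General R play U with probability p. Expected payoff against C1: 2p + 6(1−p) = −4p + 6; against C2: 7p + (-1)(1−p) = 8p − 1.
Setting these equal: −4p + 6 = 8p − 1 ⇒ −12p = -7 ⇒ p = 7/12, and the value is (-4)·(7/12) + 6 = 11/3.
For General C: with q = P(C1), equating U's and D's payoffs gives −5q + 7 = 7q − 1 ⇒ q = 2/3.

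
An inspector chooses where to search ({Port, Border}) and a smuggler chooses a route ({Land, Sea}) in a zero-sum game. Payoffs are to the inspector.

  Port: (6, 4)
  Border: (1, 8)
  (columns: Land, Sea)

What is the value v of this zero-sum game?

Row minima: Port → 4, Border → 1; maximin = 4.
Column maxima: Land → 6, Sea → 8; minimax = 6.
4 ≠ 6, so there is no saddle point; optimal play is mixed.
Let the inspector play Port with probability p. Expected payoff against Land: 6p + 1(1−p) = 5p + 1; against Sea: 4p + 8(1−p) = −4p + 8.
Setting these equal: 5p + 1 = −4p + 8 ⇒ 9p = 7 ⇒ p = 7/9, and the value is (5)·(7/9) + 1 = 44/9.
For the smuggler: with q = P(Land), equating Port's and Border's payoffs gives 2q + 4 = −7q + 8 ⇒ q = 4/9.

44/9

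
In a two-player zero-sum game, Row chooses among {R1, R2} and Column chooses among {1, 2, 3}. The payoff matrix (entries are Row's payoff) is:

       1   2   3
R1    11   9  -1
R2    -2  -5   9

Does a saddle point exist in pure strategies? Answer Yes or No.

No

Row minima: R1 → -1, R2 → -5; maximin = -1.
Column maxima: 1 → 11, 2 → 9, 3 → 9; minimax = 9.
-1 ≠ 9, so no pure-strategy equilibrium exists.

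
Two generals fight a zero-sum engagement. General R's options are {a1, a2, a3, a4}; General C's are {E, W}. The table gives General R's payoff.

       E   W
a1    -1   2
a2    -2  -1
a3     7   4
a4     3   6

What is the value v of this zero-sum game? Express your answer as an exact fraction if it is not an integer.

5

Row minima: a1 → -1, a2 → -2, a3 → 4, a4 → 3; maximin = 4.
Column maxima: E → 7, W → 6; minimax = 6.
4 ≠ 6, so there is no saddle point; optimal play is mixed.
a1 is strictly dominated by a3, so General R never plays it.
a2 is strictly dominated by a3, so General R never plays it.
On the remaining 2×2 (a3, a4 vs E, W):
Let General R play a3 with probability p. Expected payoff against E: 7p + 3(1−p) = 4p + 3; against W: 4p + 6(1−p) = −2p + 6.
Setting these equal: 4p + 3 = −2p + 6 ⇒ 6p = 3 ⇒ p = 1/2, and the value is (4)·(1/2) + 3 = 5.
For General C: with q = P(E), equating a3's and a4's payoffs gives 3q + 4 = −3q + 6 ⇒ q = 1/3.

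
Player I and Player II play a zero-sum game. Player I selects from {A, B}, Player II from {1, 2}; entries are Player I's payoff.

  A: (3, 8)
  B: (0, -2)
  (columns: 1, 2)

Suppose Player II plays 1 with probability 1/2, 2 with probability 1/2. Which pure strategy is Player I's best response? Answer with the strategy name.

Expected payoff of A: (1/2)·3 + (1/2)·8 = 11/2.
Expected payoff of B: (1/2)·0 + (1/2)·(-2) = -1.
The largest is 11/2, so Player I's best response is A.

A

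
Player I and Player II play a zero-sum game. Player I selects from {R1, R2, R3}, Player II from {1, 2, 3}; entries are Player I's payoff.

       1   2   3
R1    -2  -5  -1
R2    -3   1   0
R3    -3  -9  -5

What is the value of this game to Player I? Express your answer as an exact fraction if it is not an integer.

Row minima: R1 → -5, R2 → -3, R3 → -9; maximin = -3.
Column maxima: 1 → -2, 2 → 1, 3 → 0; minimax = -2.
-3 ≠ -2, so there is no saddle point; optimal play is mixed.
R3 is strictly dominated by R1, so Player I never plays it.
With R3 eliminated, 3 is strictly dominated by 1 (it gives Player I strictly more in every remaining row), so Player II never plays it.
On the remaining 2×2 (R1, R2 vs 1, 2):
Let Player I play R1 with probability p. Expected payoff against 1: (-2)p + (-3)(1−p) = p − 3; against 2: (-5)p + 1(1−p) = −6p + 1.
Setting these equal: p − 3 = −6p + 1 ⇒ 7p = 4 ⇒ p = 4/7, and the value is (1)·(4/7) − 3 = -17/7.
For Player II: with q = P(1), equating R1's and R2's payoffs gives 3q − 5 = −4q + 1 ⇒ q = 6/7.

-17/7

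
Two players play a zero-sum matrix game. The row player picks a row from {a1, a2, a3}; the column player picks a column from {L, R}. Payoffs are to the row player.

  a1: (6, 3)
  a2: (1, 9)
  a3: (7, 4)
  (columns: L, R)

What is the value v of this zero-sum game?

Row minima: a1 → 3, a2 → 1, a3 → 4; maximin = 4.
Column maxima: L → 7, R → 9; minimax = 7.
4 ≠ 7, so there is no saddle point; optimal play is mixed.
a1 is strictly dominated by a3, so the row player never plays it.
On the remaining 2×2 (a2, a3 vs L, R):
Let the row player play a2 with probability p. Expected payoff against L: 1p + 7(1−p) = −6p + 7; against R: 9p + 4(1−p) = 5p + 4.
Setting these equal: −6p + 7 = 5p + 4 ⇒ −11p = -3 ⇒ p = 3/11, and the value is (-6)·(3/11) + 7 = 59/11.
For the column player: with q = P(L), equating a2's and a3's payoffs gives −8q + 9 = 3q + 4 ⇒ q = 5/11.

59/11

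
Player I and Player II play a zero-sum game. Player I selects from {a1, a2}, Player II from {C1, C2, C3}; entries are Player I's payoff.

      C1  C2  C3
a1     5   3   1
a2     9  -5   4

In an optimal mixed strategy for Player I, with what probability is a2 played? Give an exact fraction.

2/11

Row minima: a1 → 1, a2 → -5; maximin = 1.
Column maxima: C1 → 9, C2 → 3, C3 → 4; minimax = 3.
1 ≠ 3, so there is no saddle point; optimal play is mixed.
C1 is strictly dominated by C2 (it gives Player I strictly more in every row), so Player II never plays it.
On the remaining 2×2 (a1, a2 vs C2, C3):
Let Player I play a1 with probability p. Expected payoff against C2: 3p + (-5)(1−p) = 8p − 5; against C3: 1p + 4(1−p) = −3p + 4.
Setting these equal: 8p − 5 = −3p + 4 ⇒ 11p = 9 ⇒ p = 9/11, and the value is (8)·(9/11) − 5 = 17/11.
For Player II: with q = P(C2), equating a1's and a2's payoffs gives 2q + 1 = −9q + 4 ⇒ q = 3/11.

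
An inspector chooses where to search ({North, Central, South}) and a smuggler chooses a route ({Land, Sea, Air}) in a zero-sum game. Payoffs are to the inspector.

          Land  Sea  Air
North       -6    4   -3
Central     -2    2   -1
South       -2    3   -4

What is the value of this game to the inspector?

-2

Row minima: North → -6, Central → -2, South → -4; maximin = -2.
Column maxima: Land → -2, Sea → 4, Air → -1; minimax = -2.
Since maximin = minimax = -2, there is a saddle point and the value is -2.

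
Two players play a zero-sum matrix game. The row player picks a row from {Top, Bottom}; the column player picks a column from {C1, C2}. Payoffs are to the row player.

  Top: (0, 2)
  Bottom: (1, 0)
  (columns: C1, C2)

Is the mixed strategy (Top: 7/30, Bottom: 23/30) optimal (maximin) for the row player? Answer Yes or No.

Against C1 this mix gives (7/30)·0 + (23/30)·1 = 23/30.
Against C2 this mix gives (7/30)·2 + (23/30)·0 = 7/15.
The column player will play C2, holding the row player to 7/15. Shifting weight toward the row that does better against C2 would raise this floor (the equalizing mix achieves 2/3 against both C2 and C1), so the proposed strategy is not optimal.

No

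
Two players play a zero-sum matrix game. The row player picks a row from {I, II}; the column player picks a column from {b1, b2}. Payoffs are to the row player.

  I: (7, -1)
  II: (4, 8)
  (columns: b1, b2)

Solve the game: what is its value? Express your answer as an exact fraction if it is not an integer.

Row minima: I → -1, II → 4; maximin = 4.
Column maxima: b1 → 7, b2 → 8; minimax = 7.
4 ≠ 7, so there is no saddle point; optimal play is mixed.
Let the row player play I with probability p. Expected payoff against b1: 7p + 4(1−p) = 3p + 4; against b2: (-1)p + 8(1−p) = −9p + 8.
Setting these equal: 3p + 4 = −9p + 8 ⇒ 12p = 4 ⇒ p = 1/3, and the value is (3)·(1/3) + 4 = 5.
For the column player: with q = P(b1), equating I's and II's payoffs gives 8q − 1 = −4q + 8 ⇒ q = 3/4.

5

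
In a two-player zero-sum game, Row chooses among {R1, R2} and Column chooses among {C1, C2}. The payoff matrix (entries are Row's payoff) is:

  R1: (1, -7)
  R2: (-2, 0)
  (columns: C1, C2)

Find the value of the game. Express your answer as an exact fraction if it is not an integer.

-7/5

Row minima: R1 → -7, R2 → -2; maximin = -2.
Column maxima: C1 → 1, C2 → 0; minimax = 0.
-2 ≠ 0, so there is no saddle point; optimal play is mixed.
Let Row play R1 with probability p. Expected payoff against C1: 1p + (-2)(1−p) = 3p − 2; against C2: (-7)p + 0(1−p) = −7p.
Setting these equal: 3p − 2 = −7p ⇒ 10p = 2 ⇒ p = 1/5, and the value is (3)·(1/5) − 2 = -7/5.
For Column: with q = P(C1), equating R1's and R2's payoffs gives 8q − 7 = −2q ⇒ q = 7/10.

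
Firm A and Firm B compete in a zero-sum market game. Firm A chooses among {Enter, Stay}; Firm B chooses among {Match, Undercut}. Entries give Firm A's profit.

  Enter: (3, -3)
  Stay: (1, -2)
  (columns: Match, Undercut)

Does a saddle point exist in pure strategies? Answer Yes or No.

Row minima: Enter → -3, Stay → -2; maximin = -2.
Column maxima: Match → 3, Undercut → -2; minimax = -2.
maximin = minimax = -2, so a saddle point exists.

Yes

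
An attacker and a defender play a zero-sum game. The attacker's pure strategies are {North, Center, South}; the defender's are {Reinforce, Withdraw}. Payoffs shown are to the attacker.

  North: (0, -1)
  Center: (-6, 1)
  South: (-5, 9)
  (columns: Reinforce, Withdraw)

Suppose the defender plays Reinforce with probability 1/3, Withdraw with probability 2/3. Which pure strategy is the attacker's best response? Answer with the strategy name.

Expected payoff of North: (1/3)·0 + (2/3)·(-1) = -2/3.
Expected payoff of Center: (1/3)·(-6) + (2/3)·1 = -4/3.
Expected payoff of South: (1/3)·(-5) + (2/3)·9 = 13/3.
The largest is 13/3, so the attacker's best response is South.

South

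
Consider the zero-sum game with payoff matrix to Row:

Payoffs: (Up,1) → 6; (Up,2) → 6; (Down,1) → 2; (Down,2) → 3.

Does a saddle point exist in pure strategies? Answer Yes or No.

Yes

Row minima: Up → 6, Down → 2; maximin = 6.
Column maxima: 1 → 6, 2 → 6; minimax = 6.
maximin = minimax = 6, so a saddle point exists.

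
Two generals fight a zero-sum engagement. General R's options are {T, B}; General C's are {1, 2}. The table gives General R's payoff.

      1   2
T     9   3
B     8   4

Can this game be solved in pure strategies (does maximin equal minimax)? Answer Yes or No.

Row minima: T → 3, B → 4; maximin = 4.
Column maxima: 1 → 9, 2 → 4; minimax = 4.
maximin = minimax = 4, so a saddle point exists.

Yes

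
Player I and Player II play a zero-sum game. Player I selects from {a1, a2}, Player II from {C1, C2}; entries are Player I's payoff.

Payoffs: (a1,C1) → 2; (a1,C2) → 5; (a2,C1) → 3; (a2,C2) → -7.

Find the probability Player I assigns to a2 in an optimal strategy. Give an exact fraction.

Row minima: a1 → 2, a2 → -7; maximin = 2.
Column maxima: C1 → 3, C2 → 5; minimax = 3.
2 ≠ 3, so there is no saddle point; optimal play is mixed.
Let Player I play a1 with probability p. Expected payoff against C1: 2p + 3(1−p) = −p + 3; against C2: 5p + (-7)(1−p) = 12p − 7.
Setting these equal: −p + 3 = 12p − 7 ⇒ −13p = -10 ⇒ p = 10/13, and the value is (-1)·(10/13) + 3 = 29/13.
For Player II: with q = P(C1), equating a1's and a2's payoffs gives −3q + 5 = 10q − 7 ⇒ q = 12/13.

3/13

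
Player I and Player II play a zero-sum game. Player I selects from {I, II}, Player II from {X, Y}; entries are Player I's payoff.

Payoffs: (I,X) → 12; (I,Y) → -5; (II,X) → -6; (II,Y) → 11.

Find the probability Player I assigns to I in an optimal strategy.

1/2

Row minima: I → -5, II → -6; maximin = -5.
Column maxima: X → 12, Y → 11; minimax = 11.
-5 ≠ 11, so there is no saddle point; optimal play is mixed.
Let Player I play I with probability p. Expected payoff against X: 12p + (-6)(1−p) = 18p − 6; against Y: (-5)p + 11(1−p) = −16p + 11.
Setting these equal: 18p − 6 = −16p + 11 ⇒ 34p = 17 ⇒ p = 1/2, and the value is (18)·(1/2) − 6 = 3.
For Player II: with q = P(X), equating I's and II's payoffs gives 17q − 5 = −17q + 11 ⇒ q = 8/17.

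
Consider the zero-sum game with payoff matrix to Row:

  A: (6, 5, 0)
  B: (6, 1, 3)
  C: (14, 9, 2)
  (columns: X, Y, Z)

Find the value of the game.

25/9

Row minima: A → 0, B → 1, C → 2; maximin = 2.
Column maxima: X → 14, Y → 9, Z → 3; minimax = 3.
2 ≠ 3, so there is no saddle point; optimal play is mixed.
A is strictly dominated by C, so Row never plays it.
X is strictly dominated by Y (it gives Row strictly more in every row), so Column never plays it.
On the remaining 2×2 (B, C vs Y, Z):
Let Row play B with probability p. Expected payoff against Y: 1p + 9(1−p) = −8p + 9; against Z: 3p + 2(1−p) = p + 2.
Setting these equal: −8p + 9 = p + 2 ⇒ −9p = -7 ⇒ p = 7/9, and the value is (-8)·(7/9) + 9 = 25/9.
For Column: with q = P(Y), equating B's and C's payoffs gives −2q + 3 = 7q + 2 ⇒ q = 1/9.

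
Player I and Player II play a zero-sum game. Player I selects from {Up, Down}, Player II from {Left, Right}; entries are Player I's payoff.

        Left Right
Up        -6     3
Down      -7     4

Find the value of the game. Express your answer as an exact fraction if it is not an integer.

Row minima: Up → -6, Down → -7; maximin = -6.
Column maxima: Left → -6, Right → 4; minimax = -6.
Since maximin = minimax = -6, there is a saddle point and the value is -6.

-6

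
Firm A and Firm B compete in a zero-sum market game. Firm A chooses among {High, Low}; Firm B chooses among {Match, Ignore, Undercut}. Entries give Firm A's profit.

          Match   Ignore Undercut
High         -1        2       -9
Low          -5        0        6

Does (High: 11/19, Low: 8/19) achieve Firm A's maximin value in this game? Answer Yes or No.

Yes

Against Match this mix gives (11/19)·(-1) + (8/19)·(-5) = -51/19.
Against Ignore this mix gives (11/19)·2 + (8/19)·0 = 22/19.
Against Undercut this mix gives (11/19)·(-9) + (8/19)·6 = -51/19.
All of Firm B's active replies (Match, Undercut) yield -51/19, and no column does worse for Firm A. The mix makes Firm B indifferent and guarantees -51/19, so it is optimal.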